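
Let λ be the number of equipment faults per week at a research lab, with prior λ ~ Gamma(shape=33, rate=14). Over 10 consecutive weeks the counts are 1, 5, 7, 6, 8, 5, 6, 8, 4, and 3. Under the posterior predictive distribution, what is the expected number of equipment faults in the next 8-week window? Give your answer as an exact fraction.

86/3

Total count: 1 + 5 + 7 + 6 + 8 + 5 + 6 + 8 + 4 + 3 = 53.
Total exposure: 10 weeks.
Posterior: α' = 33 + 53 = 86, β' = 14 + 10 = 24.
Predictive mean over an 8-week window = T·E[λ|data] = 8·86/24 = 86/3.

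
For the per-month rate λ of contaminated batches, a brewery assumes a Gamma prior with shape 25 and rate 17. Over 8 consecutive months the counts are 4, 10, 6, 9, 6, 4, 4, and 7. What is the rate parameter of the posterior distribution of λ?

25

Total count: 4 + 10 + 6 + 9 + 6 + 4 + 4 + 7 = 50.
Total exposure: 8 months.
Posterior: α' = 25 + 50 = 75, β' = 17 + 8 = 25.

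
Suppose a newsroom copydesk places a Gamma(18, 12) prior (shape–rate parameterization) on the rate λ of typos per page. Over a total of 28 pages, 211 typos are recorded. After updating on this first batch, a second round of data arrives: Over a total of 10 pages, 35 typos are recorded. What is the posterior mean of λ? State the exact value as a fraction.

132/25

Total count 211 over total exposure 28 pages.
After the first batch: Gamma(18 + 211, 12 + 28) = Gamma(229, 40).
Total count 35 over total exposure 10 pages.
After the second batch: Gamma(229 + 35, 40 + 10) = Gamma(264, 50).
Posterior mean = α'/β' = 264/50 = 132/25.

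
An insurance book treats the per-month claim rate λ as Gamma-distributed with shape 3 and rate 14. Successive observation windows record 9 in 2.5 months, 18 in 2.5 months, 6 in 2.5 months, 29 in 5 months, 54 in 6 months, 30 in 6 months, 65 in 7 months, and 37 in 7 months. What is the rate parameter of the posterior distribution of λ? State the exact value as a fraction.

Total count: 9 + 18 + 6 + 29 + 54 + 30 + 65 + 37 = 248.
Total exposure: 2.5 + 2.5 + 2.5 + 5 + 6 + 6 + 7 + 7 = 38.5 months.
The Gamma prior is conjugate for the Poisson rate, so λ | data ~ Gamma(3+248, 14+38.5) = Gamma(251, 105/2).

105/2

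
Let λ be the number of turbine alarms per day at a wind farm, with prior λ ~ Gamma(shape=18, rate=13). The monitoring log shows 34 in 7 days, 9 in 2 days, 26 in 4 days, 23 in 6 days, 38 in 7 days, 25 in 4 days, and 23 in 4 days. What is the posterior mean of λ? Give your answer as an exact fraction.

196/47

Total count: 34 + 9 + 26 + 23 + 38 + 25 + 23 = 178.
Total exposure: 7 + 2 + 4 + 6 + 7 + 4 + 4 = 34 days.
By Gamma–Poisson conjugacy, the posterior is Gamma(α + Σx, β + Σt) = Gamma(18 + 178, 13 + 34) = Gamma(196, 47).
Posterior mean = α'/β' = 196/47.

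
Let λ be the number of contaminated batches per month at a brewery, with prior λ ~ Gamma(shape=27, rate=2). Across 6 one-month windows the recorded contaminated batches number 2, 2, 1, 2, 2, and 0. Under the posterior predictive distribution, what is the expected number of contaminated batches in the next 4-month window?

Total count: 2 + 2 + 1 + 2 + 2 + 0 = 9.
Total exposure: 6 months.
Gamma(α, β) with Poisson data over total exposure Σt gives posterior Gamma(α+Σx, β+Σt) = Gamma(36, 8).
Predictive mean over a 4-month window = T·E[λ|data] = 4·36/8 = 18.

18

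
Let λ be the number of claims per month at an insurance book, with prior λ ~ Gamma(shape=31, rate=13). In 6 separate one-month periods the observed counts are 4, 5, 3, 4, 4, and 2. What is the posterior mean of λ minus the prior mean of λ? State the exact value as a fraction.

Total count: 4 + 5 + 3 + 4 + 4 + 2 = 22.
Total exposure: 6 months.
Conjugate update: add total count to the shape and total exposure to the rate, giving Gamma(53, 19).
Posterior mean = 53/19 = 53/19; prior mean = 31/13 = 31/13. Difference = 53/19 − 31/13 = 100/247.

100/247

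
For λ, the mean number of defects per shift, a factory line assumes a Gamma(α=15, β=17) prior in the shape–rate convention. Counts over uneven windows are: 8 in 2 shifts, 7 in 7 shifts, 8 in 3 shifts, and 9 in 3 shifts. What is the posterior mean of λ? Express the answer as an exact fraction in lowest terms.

Total count: 8 + 7 + 8 + 9 = 32.
Total exposure: 2 + 7 + 3 + 3 = 15 shifts.
The Gamma prior is conjugate for the Poisson rate, so λ | data ~ Gamma(15+32, 17+15) = Gamma(47, 32).
Posterior mean = α'/β' = 47/32.

47/32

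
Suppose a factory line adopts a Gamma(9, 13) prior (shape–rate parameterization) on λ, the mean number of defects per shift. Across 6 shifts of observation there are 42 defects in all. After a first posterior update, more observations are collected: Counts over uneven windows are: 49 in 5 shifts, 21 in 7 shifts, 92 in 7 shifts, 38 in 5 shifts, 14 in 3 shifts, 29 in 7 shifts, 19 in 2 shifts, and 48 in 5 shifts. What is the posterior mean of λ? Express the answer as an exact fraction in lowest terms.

Total count 42 over total exposure 6 shifts.
After the first batch: Gamma(9 + 42, 13 + 6) = Gamma(51, 19).
Total count: 49 + 21 + 92 + 38 + 14 + 29 + 19 + 48 = 310.
Total exposure: 5 + 7 + 7 + 5 + 3 + 7 + 2 + 5 = 41 shifts.
After the second batch: Gamma(51 + 310, 19 + 41) = Gamma(361, 60).
Posterior mean = α'/β' = 361/60.

361/60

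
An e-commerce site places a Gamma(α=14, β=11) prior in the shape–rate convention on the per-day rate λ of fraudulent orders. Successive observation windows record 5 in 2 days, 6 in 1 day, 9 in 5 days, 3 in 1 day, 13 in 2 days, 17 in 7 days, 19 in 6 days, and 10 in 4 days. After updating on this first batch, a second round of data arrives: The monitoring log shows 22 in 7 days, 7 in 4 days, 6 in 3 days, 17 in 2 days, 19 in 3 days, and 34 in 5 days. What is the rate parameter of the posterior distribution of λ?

63

Total count: 5 + 6 + 9 + 3 + 13 + 17 + 19 + 10 = 82.
Total exposure: 2 + 1 + 5 + 1 + 2 + 7 + 6 + 4 = 28 days.
After the first batch: Gamma(14 + 82, 11 + 28) = Gamma(96, 39).
Total count: 22 + 7 + 6 + 17 + 19 + 34 = 105.
Total exposure: 7 + 4 + 3 + 2 + 3 + 5 = 24 days.
After the second batch: Gamma(96 + 105, 39 + 24) = Gamma(201, 63).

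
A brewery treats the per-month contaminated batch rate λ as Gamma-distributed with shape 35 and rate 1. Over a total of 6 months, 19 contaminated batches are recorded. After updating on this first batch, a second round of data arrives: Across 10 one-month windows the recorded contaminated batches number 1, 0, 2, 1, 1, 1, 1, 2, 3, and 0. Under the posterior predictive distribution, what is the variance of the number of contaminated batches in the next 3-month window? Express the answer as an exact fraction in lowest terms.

3960/289

Total count 19 over total exposure 6 months.
After the first batch: Gamma(35 + 19, 1 + 6) = Gamma(54, 7).
Total count: 1 + 0 + 2 + 1 + 1 + 1 + 1 + 2 + 3 + 0 = 12.
Total exposure: 10 months.
After the second batch: Gamma(54 + 12, 7 + 10) = Gamma(66, 17).
The posterior predictive for a window of length T is Negative Binomial with variance T·α'·(β'+T)/β'² = 3·66·20/289 = 3960/289.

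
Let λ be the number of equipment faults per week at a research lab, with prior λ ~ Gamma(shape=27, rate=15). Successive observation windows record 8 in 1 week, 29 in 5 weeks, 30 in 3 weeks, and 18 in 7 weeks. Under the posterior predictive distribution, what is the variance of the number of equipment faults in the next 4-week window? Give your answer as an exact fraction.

Total count: 8 + 29 + 30 + 18 = 85.
Total exposure: 1 + 5 + 3 + 7 = 16 weeks.
Posterior: α' = 27 + 85 = 112, β' = 15 + 16 = 31.
The posterior predictive for a window of length T is Negative Binomial with variance T·α'·(β'+T)/β'² = 4·112·35/961 = 15680/961.

15680/961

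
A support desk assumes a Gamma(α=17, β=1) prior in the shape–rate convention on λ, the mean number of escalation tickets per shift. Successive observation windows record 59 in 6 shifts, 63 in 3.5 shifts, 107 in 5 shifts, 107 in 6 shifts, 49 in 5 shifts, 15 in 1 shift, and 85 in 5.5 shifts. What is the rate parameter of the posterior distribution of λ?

33

Total count: 59 + 63 + 107 + 107 + 49 + 15 + 85 = 485.
Total exposure: 6 + 3.5 + 5 + 6 + 5 + 1 + 5.5 = 32 shifts.
Gamma(α, β) with Poisson data over total exposure Σt gives posterior Gamma(α+Σx, β+Σt) = Gamma(502, 33).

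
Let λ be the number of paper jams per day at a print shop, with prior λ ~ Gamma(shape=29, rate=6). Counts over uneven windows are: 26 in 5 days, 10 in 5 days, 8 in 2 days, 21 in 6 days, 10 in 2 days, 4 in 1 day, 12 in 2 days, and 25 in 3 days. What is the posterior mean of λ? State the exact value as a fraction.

145/32

Total count: 26 + 10 + 8 + 21 + 10 + 4 + 12 + 25 = 116.
Total exposure: 5 + 5 + 2 + 6 + 2 + 1 + 2 + 3 = 26 days.
By Gamma–Poisson conjugacy, the posterior is Gamma(α + Σx, β + Σt) = Gamma(29 + 116, 6 + 26) = Gamma(145, 32).
Posterior mean = α'/β' = 145/32.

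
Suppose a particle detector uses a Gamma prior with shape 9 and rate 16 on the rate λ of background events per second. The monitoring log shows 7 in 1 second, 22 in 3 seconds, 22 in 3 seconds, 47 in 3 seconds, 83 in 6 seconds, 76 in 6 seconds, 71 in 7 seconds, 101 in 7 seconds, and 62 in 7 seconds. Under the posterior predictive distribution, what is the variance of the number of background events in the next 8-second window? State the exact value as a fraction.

268000/3481

Total count: 7 + 22 + 22 + 47 + 83 + 76 + 71 + 101 + 62 = 491.
Total exposure: 1 + 3 + 3 + 3 + 6 + 6 + 7 + 7 + 7 = 43 seconds.
Posterior: α' = 9 + 491 = 500, β' = 16 + 43 = 59.
The posterior predictive for a window of length T is Negative Binomial with variance T·α'·(β'+T)/β'² = 8·500·67/3481 = 268000/3481.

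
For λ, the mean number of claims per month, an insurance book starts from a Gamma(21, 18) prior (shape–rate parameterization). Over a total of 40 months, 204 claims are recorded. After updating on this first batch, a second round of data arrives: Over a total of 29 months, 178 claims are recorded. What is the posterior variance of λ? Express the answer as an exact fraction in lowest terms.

Total count 204 over total exposure 40 months.
After the first batch: Gamma(21 + 204, 18 + 40) = Gamma(225, 58).
Total count 178 over total exposure 29 months.
After the second batch: Gamma(225 + 178, 58 + 29) = Gamma(403, 87).
Posterior variance = α'/β'² = 403/7569.

403/7569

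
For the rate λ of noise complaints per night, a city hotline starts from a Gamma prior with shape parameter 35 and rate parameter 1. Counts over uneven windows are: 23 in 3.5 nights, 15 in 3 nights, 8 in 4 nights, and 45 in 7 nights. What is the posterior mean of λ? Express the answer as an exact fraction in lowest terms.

252/37

Total count: 23 + 15 + 8 + 45 = 91.
Total exposure: 3.5 + 3 + 4 + 7 = 17.5 nights.
The Gamma prior is conjugate for the Poisson rate, so λ | data ~ Gamma(35+91, 1+17.5) = Gamma(126, 37/2).
Posterior mean = α'/β' = 126/(37/2) = 252/37.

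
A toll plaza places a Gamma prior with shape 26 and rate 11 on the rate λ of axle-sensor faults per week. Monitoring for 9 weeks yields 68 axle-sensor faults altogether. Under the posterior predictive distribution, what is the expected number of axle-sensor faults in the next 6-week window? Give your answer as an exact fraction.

Total count 68 over total exposure 9 weeks.
Gamma(α, β) with Poisson data over total exposure Σt gives posterior Gamma(α+Σx, β+Σt) = Gamma(94, 20).
Predictive mean over a 6-week window = T·E[λ|data] = 6·94/20 = 141/5.

141/5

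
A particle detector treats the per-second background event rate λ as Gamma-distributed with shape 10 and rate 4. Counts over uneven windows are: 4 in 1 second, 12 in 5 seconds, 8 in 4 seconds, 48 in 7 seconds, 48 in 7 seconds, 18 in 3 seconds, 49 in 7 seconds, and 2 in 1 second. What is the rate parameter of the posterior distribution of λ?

39

Total count: 4 + 12 + 8 + 48 + 48 + 18 + 49 + 2 = 189.
Total exposure: 1 + 5 + 4 + 7 + 7 + 3 + 7 + 1 = 35 seconds.
Gamma(α, β) with Poisson data over total exposure Σt gives posterior Gamma(α+Σx, β+Σt) = Gamma(199, 39).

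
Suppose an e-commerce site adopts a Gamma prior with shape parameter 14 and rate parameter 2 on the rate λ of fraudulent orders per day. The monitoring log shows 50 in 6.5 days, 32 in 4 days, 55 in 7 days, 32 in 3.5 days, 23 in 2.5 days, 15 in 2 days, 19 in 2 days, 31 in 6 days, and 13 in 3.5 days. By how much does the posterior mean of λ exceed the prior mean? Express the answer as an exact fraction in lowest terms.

Total count: 50 + 32 + 55 + 32 + 23 + 15 + 19 + 31 + 13 = 270.
Total exposure: 6.5 + 4 + 7 + 3.5 + 2.5 + 2 + 2 + 6 + 3.5 = 37 days.
Conjugate update: add total count to the shape and total exposure to the rate, giving Gamma(284, 39).
Posterior mean = 284/39 = 284/39; prior mean = 14/2 = 7. Difference = 284/39 − 7 = 11/39.

11/39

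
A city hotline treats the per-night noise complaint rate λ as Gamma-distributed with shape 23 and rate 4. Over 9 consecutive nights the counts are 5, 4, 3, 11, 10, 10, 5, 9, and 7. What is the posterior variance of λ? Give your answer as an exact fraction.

Total count: 5 + 4 + 3 + 11 + 10 + 10 + 5 + 9 + 7 = 64.
Total exposure: 9 nights.
By Gamma–Poisson conjugacy, the posterior is Gamma(α + Σx, β + Σt) = Gamma(23 + 64, 4 + 9) = Gamma(87, 13).
Posterior variance = α'/β'² = 87/169.

87/169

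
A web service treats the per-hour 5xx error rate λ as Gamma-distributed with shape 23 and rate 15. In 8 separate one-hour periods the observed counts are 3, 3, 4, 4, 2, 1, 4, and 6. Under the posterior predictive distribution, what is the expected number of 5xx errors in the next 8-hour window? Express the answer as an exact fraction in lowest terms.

400/23

Total count: 3 + 3 + 4 + 4 + 2 + 1 + 4 + 6 = 27.
Total exposure: 8 hours.
Gamma(α, β) with Poisson data over total exposure Σt gives posterior Gamma(α+Σx, β+Σt) = Gamma(50, 23).
Predictive mean over an 8-hour window = T·E[λ|data] = 8·50/23 = 400/23.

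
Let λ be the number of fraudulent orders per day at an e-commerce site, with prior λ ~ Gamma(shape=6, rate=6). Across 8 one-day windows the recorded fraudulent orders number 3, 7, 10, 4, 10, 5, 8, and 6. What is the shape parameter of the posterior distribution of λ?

59

Total count: 3 + 7 + 10 + 4 + 10 + 5 + 8 + 6 = 53.
Total exposure: 8 days.
Gamma(α, β) with Poisson data over total exposure Σt gives posterior Gamma(α+Σx, β+Σt) = Gamma(59, 14).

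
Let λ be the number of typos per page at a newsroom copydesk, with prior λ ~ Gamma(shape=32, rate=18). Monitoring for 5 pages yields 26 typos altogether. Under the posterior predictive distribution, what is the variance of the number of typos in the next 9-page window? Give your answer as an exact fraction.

16704/529

Total count 26 over total exposure 5 pages.
By Gamma–Poisson conjugacy, the posterior is Gamma(α + Σx, β + Σt) = Gamma(32 + 26, 18 + 5) = Gamma(58, 23).
The posterior predictive for a window of length T is Negative Binomial with variance T·α'·(β'+T)/β'² = 9·58·32/529 = 16704/529.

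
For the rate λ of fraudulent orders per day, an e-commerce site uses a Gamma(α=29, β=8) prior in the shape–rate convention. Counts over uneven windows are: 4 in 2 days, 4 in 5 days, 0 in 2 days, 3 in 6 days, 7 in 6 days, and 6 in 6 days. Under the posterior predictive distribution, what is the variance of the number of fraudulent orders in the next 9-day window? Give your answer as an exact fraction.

Total count: 4 + 4 + 0 + 3 + 7 + 6 = 24.
Total exposure: 2 + 5 + 2 + 6 + 6 + 6 = 27 days.
By Gamma–Poisson conjugacy, the posterior is Gamma(α + Σx, β + Σt) = Gamma(29 + 24, 8 + 27) = Gamma(53, 35).
The posterior predictive for a window of length T is Negative Binomial with variance T·α'·(β'+T)/β'² = 9·53·44/1225 = 20988/1225.

20988/1225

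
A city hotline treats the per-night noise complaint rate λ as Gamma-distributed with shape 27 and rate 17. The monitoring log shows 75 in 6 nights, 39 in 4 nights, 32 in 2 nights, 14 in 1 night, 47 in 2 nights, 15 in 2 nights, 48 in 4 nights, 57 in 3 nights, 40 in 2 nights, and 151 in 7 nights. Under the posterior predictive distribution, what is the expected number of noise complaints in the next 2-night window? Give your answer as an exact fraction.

109/5

Total count: 75 + 39 + 32 + 14 + 47 + 15 + 48 + 57 + 40 + 151 = 518.
Total exposure: 6 + 4 + 2 + 1 + 2 + 2 + 4 + 3 + 2 + 7 = 33 nights.
Conjugate update: add total count to the shape and total exposure to the rate, giving Gamma(545, 50).
Predictive mean over a 2-night window = T·E[λ|data] = 2·545/50 = 109/5.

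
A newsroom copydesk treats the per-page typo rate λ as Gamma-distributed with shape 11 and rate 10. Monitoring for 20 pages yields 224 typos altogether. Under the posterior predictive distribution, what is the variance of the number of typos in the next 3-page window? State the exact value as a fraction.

517/20

Total count 224 over total exposure 20 pages.
By Gamma–Poisson conjugacy, the posterior is Gamma(α + Σx, β + Σt) = Gamma(11 + 224, 10 + 20) = Gamma(235, 30).
The posterior predictive for a window of length T is Negative Binomial with variance T·α'·(β'+T)/β'² = 3·235·33/900 = 517/20.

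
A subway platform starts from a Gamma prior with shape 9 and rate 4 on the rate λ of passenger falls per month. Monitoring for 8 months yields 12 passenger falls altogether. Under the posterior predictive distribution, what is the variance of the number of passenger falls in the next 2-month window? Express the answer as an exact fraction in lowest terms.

Total count 12 over total exposure 8 months.
Conjugate update: add total count to the shape and total exposure to the rate, giving Gamma(21, 12).
The posterior predictive for a window of length T is Negative Binomial with variance T·α'·(β'+T)/β'² = 2·21·14/144 = 49/12.

49/12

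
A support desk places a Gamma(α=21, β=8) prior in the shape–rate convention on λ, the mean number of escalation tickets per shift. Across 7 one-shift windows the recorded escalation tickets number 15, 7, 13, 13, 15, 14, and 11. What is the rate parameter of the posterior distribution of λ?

15

Total count: 15 + 7 + 13 + 13 + 15 + 14 + 11 = 88.
Total exposure: 7 shifts.
By Gamma–Poisson conjugacy, the posterior is Gamma(α + Σx, β + Σt) = Gamma(21 + 88, 8 + 7) = Gamma(109, 15).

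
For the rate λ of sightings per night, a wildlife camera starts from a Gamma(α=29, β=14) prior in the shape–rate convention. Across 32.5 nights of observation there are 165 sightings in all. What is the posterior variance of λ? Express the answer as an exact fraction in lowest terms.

Total count 165 over total exposure 32.5 nights.
Conjugate update: add total count to the shape and total exposure to the rate, giving Gamma(194, 93/2).
Posterior variance = α'/β'² = 194/(8649/4) = 776/8649.

776/8649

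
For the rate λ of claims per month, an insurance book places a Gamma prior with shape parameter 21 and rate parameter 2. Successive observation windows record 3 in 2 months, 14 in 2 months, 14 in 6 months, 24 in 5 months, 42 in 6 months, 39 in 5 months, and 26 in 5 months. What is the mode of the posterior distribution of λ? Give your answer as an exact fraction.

Total count: 3 + 14 + 14 + 24 + 42 + 39 + 26 = 162.
Total exposure: 2 + 2 + 6 + 5 + 6 + 5 + 5 = 31 months.
By Gamma–Poisson conjugacy, the posterior is Gamma(α + Σx, β + Σt) = Gamma(21 + 162, 2 + 31) = Gamma(183, 33).
Posterior mode = (α'−1)/β' = 182/33.

182/33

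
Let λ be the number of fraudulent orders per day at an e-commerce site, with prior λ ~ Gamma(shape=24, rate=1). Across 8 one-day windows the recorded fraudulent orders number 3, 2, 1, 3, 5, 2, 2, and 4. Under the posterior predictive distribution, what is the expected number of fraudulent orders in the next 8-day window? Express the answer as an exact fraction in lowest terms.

Total count: 3 + 2 + 1 + 3 + 5 + 2 + 2 + 4 = 22.
Total exposure: 8 days.
Conjugate update: add total count to the shape and total exposure to the rate, giving Gamma(46, 9).
Predictive mean over an 8-day window = T·E[λ|data] = 8·46/9 = 368/9.

368/9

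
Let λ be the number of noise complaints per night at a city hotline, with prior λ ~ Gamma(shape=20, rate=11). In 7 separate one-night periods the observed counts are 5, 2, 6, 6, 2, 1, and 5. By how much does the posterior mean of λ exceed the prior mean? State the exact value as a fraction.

Total count: 5 + 2 + 6 + 6 + 2 + 1 + 5 = 27.
Total exposure: 7 nights.
Conjugate update: add total count to the shape and total exposure to the rate, giving Gamma(47, 18).
Posterior mean = 47/18 = 47/18; prior mean = 20/11 = 20/11. Difference = 47/18 − 20/11 = 157/198.

157/198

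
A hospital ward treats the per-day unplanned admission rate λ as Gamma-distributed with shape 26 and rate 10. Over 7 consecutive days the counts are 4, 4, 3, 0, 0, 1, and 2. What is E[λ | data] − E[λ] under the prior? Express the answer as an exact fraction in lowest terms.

-21/85

Total count: 4 + 4 + 3 + 0 + 0 + 1 + 2 = 14.
Total exposure: 7 days.
By Gamma–Poisson conjugacy, the posterior is Gamma(α + Σx, β + Σt) = Gamma(26 + 14, 10 + 7) = Gamma(40, 17).
Posterior mean = 40/17 = 40/17; prior mean = 26/10 = 13/5. Difference = 40/17 − 13/5 = -21/85.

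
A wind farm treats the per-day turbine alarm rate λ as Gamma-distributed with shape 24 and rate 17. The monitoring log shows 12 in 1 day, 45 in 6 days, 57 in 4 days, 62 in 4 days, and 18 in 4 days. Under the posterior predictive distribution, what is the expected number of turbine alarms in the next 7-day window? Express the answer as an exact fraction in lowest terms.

Total count: 12 + 45 + 57 + 62 + 18 = 194.
Total exposure: 1 + 6 + 4 + 4 + 4 = 19 days.
By Gamma–Poisson conjugacy, the posterior is Gamma(α + Σx, β + Σt) = Gamma(24 + 194, 17 + 19) = Gamma(218, 36).
Predictive mean over a 7-day window = T·E[λ|data] = 7·218/36 = 763/18.

763/18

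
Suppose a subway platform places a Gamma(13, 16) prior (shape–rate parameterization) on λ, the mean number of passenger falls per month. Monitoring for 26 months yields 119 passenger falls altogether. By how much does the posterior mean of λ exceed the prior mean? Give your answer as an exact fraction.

Total count 119 over total exposure 26 months.
The Gamma prior is conjugate for the Poisson rate, so λ | data ~ Gamma(13+119, 16+26) = Gamma(132, 42).
Posterior mean = 132/42 = 22/7; prior mean = 13/16 = 13/16. Difference = 22/7 − 13/16 = 261/112.

261/112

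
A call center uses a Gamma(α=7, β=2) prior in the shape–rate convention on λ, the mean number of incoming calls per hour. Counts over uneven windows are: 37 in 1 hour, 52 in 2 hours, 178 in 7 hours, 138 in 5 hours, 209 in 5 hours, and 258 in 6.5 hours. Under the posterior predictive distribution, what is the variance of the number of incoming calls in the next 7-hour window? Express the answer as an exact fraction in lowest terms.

291242/1083

Total count: 37 + 52 + 178 + 138 + 209 + 258 = 872.
Total exposure: 1 + 2 + 7 + 5 + 5 + 6.5 = 26.5 hours.
Gamma(α, β) with Poisson data over total exposure Σt gives posterior Gamma(α+Σx, β+Σt) = Gamma(879, 57/2).
The posterior predictive for a window of length T is Negative Binomial with variance T·α'·(β'+T)/β'² = 7·879·(71/2)/(3249/4) = 291242/1083.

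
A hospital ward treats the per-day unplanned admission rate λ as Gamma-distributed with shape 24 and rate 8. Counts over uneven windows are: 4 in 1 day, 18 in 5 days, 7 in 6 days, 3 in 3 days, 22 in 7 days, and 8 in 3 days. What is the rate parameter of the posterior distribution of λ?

Total count: 4 + 18 + 7 + 3 + 22 + 8 = 62.
Total exposure: 1 + 5 + 6 + 3 + 7 + 3 = 25 days.
Conjugate update: add total count to the shape and total exposure to the rate, giving Gamma(86, 33).

33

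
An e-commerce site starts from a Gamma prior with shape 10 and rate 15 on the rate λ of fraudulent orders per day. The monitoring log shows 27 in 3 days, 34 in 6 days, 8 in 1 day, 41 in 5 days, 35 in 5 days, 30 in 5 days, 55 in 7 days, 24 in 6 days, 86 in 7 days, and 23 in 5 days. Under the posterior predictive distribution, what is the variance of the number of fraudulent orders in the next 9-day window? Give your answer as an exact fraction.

Total count: 27 + 34 + 8 + 41 + 35 + 30 + 55 + 24 + 86 + 23 = 363.
Total exposure: 3 + 6 + 1 + 5 + 5 + 5 + 7 + 6 + 7 + 5 = 50 days.
Conjugate update: add total count to the shape and total exposure to the rate, giving Gamma(373, 65).
The posterior predictive for a window of length T is Negative Binomial with variance T·α'·(β'+T)/β'² = 9·373·74/4225 = 248418/4225.

248418/4225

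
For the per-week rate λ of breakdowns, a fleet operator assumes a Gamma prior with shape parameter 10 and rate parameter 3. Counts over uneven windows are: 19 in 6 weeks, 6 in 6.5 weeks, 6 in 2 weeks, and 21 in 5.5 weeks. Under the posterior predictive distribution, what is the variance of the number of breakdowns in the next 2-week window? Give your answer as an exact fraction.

3100/529

Total count: 19 + 6 + 6 + 21 = 52.
Total exposure: 6 + 6.5 + 2 + 5.5 = 20 weeks.
By Gamma–Poisson conjugacy, the posterior is Gamma(α + Σx, β + Σt) = Gamma(10 + 52, 3 + 20) = Gamma(62, 23).
The posterior predictive for a window of length T is Negative Binomial with variance T·α'·(β'+T)/β'² = 2·62·25/529 = 3100/529.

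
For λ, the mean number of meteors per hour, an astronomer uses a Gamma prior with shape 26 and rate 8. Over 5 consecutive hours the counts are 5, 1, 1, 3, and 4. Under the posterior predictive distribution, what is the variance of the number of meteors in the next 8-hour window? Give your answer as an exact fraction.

6720/169

Total count: 5 + 1 + 1 + 3 + 4 = 14.
Total exposure: 5 hours.
Conjugate update: add total count to the shape and total exposure to the rate, giving Gamma(40, 13).
The posterior predictive for a window of length T is Negative Binomial with variance T·α'·(β'+T)/β'² = 8·40·21/169 = 6720/169.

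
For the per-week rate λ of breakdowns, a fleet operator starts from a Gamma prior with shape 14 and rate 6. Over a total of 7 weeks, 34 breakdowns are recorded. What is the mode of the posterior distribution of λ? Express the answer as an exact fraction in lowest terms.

Total count 34 over total exposure 7 weeks.
Conjugate update: add total count to the shape and total exposure to the rate, giving Gamma(48, 13).
Posterior mode = (α'−1)/β' = 47/13.

47/13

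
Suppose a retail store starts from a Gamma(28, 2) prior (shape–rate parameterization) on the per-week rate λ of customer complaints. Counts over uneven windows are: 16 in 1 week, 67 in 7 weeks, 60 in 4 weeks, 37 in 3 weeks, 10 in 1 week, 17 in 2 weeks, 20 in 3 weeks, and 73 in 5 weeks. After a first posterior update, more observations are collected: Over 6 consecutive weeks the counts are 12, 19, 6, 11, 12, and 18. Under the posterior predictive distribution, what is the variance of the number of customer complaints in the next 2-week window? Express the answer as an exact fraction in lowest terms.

Total count: 16 + 67 + 60 + 37 + 10 + 17 + 20 + 73 = 300.
Total exposure: 1 + 7 + 4 + 3 + 1 + 2 + 3 + 5 = 26 weeks.
After the first batch: Gamma(28 + 300, 2 + 26) = Gamma(328, 28).
Total count: 12 + 19 + 6 + 11 + 12 + 18 = 78.
Total exposure: 6 weeks.
After the second batch: Gamma(328 + 78, 28 + 6) = Gamma(406, 34).
The posterior predictive for a window of length T is Negative Binomial with variance T·α'·(β'+T)/β'² = 2·406·36/1156 = 7308/289.

7308/289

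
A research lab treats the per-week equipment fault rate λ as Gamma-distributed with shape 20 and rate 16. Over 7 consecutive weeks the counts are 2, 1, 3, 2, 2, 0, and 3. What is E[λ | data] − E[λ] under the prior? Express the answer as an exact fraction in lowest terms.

17/92

Total count: 2 + 1 + 3 + 2 + 2 + 0 + 3 = 13.
Total exposure: 7 weeks.
Posterior: α' = 20 + 13 = 33, β' = 16 + 7 = 23.
Posterior mean = 33/23 = 33/23; prior mean = 20/16 = 5/4. Difference = 33/23 − 5/4 = 17/92.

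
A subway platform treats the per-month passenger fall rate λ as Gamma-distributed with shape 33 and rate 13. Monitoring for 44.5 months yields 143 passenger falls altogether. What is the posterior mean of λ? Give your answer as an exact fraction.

Total count 143 over total exposure 44.5 months.
Posterior: α' = 33 + 143 = 176, β' = 13 + 44.5 = 115/2.
Posterior mean = α'/β' = 176/(115/2) = 352/115.

352/115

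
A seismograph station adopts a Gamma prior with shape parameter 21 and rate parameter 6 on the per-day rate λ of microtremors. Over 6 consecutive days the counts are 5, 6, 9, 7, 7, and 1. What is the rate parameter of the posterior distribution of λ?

12

Total count: 5 + 6 + 9 + 7 + 7 + 1 = 35.
Total exposure: 6 days.
The Gamma prior is conjugate for the Poisson rate, so λ | data ~ Gamma(21+35, 6+6) = Gamma(56, 12).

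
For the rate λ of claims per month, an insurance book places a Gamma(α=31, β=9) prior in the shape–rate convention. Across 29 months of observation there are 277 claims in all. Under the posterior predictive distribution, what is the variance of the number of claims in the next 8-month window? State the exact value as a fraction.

28336/361

Total count 277 over total exposure 29 months.
Posterior: α' = 31 + 277 = 308, β' = 9 + 29 = 38.
The posterior predictive for a window of length T is Negative Binomial with variance T·α'·(β'+T)/β'² = 8·308·46/1444 = 28336/361.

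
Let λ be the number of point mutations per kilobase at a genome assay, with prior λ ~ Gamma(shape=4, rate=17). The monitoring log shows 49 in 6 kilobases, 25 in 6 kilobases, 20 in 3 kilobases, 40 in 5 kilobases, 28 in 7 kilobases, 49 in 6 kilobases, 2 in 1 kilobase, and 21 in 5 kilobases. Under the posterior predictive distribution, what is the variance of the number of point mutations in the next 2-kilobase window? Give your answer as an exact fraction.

493/56

Total count: 49 + 25 + 20 + 40 + 28 + 49 + 2 + 21 = 234.
Total exposure: 6 + 6 + 3 + 5 + 7 + 6 + 1 + 5 = 39 kilobases.
Posterior: α' = 4 + 234 = 238, β' = 17 + 39 = 56.
The posterior predictive for a window of length T is Negative Binomial with variance T·α'·(β'+T)/β'² = 2·238·58/3136 = 493/56.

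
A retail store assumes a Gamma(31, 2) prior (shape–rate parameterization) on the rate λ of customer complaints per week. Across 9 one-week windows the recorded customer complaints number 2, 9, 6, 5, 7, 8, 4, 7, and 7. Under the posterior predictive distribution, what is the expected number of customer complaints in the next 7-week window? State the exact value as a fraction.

Total count: 2 + 9 + 6 + 5 + 7 + 8 + 4 + 7 + 7 = 55.
Total exposure: 9 weeks.
Posterior: α' = 31 + 55 = 86, β' = 2 + 9 = 11.
Predictive mean over a 7-week window = T·E[λ|data] = 7·86/11 = 602/11.

602/11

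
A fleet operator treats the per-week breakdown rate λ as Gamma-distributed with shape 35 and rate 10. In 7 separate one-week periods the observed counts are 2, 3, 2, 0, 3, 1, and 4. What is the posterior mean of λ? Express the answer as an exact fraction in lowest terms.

50/17

Total count: 2 + 3 + 2 + 0 + 3 + 1 + 4 = 15.
Total exposure: 7 weeks.
By Gamma–Poisson conjugacy, the posterior is Gamma(α + Σx, β + Σt) = Gamma(35 + 15, 10 + 7) = Gamma(50, 17).
Posterior mean = α'/β' = 50/17.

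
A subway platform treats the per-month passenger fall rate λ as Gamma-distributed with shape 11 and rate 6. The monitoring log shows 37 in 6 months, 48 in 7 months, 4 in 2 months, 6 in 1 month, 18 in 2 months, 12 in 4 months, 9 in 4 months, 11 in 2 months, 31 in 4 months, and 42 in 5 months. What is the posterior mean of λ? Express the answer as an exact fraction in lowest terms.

Total count: 37 + 48 + 4 + 6 + 18 + 12 + 9 + 11 + 31 + 42 = 218.
Total exposure: 6 + 7 + 2 + 1 + 2 + 4 + 4 + 2 + 4 + 5 = 37 months.
The Gamma prior is conjugate for the Poisson rate, so λ | data ~ Gamma(11+218, 6+37) = Gamma(229, 43).
Posterior mean = α'/β' = 229/43.

229/43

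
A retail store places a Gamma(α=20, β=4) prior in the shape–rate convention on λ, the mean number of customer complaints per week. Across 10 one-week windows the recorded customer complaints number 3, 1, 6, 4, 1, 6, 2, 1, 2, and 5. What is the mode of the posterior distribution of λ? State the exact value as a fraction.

Total count: 3 + 1 + 6 + 4 + 1 + 6 + 2 + 1 + 2 + 5 = 31.
Total exposure: 10 weeks.
Conjugate update: add total count to the shape and total exposure to the rate, giving Gamma(51, 14).
Posterior mode = (α'−1)/β' = 50/14 = 25/7.

25/7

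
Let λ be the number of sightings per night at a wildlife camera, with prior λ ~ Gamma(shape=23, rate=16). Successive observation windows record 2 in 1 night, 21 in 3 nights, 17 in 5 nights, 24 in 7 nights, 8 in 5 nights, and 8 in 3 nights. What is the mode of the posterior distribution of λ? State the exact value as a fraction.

51/20

Total count: 2 + 21 + 17 + 24 + 8 + 8 = 80.
Total exposure: 1 + 3 + 5 + 7 + 5 + 3 = 24 nights.
By Gamma–Poisson conjugacy, the posterior is Gamma(α + Σx, β + Σt) = Gamma(23 + 80, 16 + 24) = Gamma(103, 40).
Posterior mode = (α'−1)/β' = 102/40 = 51/20.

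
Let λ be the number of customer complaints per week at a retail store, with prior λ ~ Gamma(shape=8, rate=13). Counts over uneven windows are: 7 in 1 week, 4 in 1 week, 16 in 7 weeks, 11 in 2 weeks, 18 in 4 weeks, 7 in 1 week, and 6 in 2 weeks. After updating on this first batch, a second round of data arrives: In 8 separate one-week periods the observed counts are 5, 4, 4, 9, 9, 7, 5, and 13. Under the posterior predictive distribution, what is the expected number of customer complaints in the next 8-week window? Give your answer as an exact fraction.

Total count: 7 + 4 + 16 + 11 + 18 + 7 + 6 = 69.
Total exposure: 1 + 1 + 7 + 2 + 4 + 1 + 2 = 18 weeks.
After the first batch: Gamma(8 + 69, 13 + 18) = Gamma(77, 31).
Total count: 5 + 4 + 4 + 9 + 9 + 7 + 5 + 13 = 56.
Total exposure: 8 weeks.
After the second batch: Gamma(77 + 56, 31 + 8) = Gamma(133, 39).
Predictive mean over an 8-week window = T·E[λ|data] = 8·133/39 = 1064/39.

1064/39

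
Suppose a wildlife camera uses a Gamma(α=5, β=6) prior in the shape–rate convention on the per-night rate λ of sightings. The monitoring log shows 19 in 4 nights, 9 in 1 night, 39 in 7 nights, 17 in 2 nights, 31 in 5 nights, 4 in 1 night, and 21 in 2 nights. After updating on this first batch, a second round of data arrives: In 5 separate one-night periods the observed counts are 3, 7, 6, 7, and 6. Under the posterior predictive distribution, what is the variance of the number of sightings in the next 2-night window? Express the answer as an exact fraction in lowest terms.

4060/363

Total count: 19 + 9 + 39 + 17 + 31 + 4 + 21 = 140.
Total exposure: 4 + 1 + 7 + 2 + 5 + 1 + 2 = 22 nights.
After the first batch: Gamma(5 + 140, 6 + 22) = Gamma(145, 28).
Total count: 3 + 7 + 6 + 7 + 6 = 29.
Total exposure: 5 nights.
After the second batch: Gamma(145 + 29, 28 + 5) = Gamma(174, 33).
The posterior predictive for a window of length T is Negative Binomial with variance T·α'·(β'+T)/β'² = 2·174·35/1089 = 4060/363.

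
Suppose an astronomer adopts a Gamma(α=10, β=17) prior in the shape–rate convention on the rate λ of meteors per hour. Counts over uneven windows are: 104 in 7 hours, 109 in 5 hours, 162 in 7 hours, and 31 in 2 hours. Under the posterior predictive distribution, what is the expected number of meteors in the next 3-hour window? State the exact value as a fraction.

Total count: 104 + 109 + 162 + 31 = 406.
Total exposure: 7 + 5 + 7 + 2 = 21 hours.
Posterior: α' = 10 + 406 = 416, β' = 17 + 21 = 38.
Predictive mean over a 3-hour window = T·E[λ|data] = 3·416/38 = 624/19.

624/19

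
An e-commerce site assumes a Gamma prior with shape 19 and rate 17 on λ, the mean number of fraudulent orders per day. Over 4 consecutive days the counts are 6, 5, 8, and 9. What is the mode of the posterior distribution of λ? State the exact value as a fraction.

46/21

Total count: 6 + 5 + 8 + 9 = 28.
Total exposure: 4 days.
Gamma(α, β) with Poisson data over total exposure Σt gives posterior Gamma(α+Σx, β+Σt) = Gamma(47, 21).
Posterior mode = (α'−1)/β' = 46/21.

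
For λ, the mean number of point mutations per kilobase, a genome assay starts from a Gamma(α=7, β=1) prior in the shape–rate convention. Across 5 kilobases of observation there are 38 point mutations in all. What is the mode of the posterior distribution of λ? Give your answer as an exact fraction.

22/3

Total count 38 over total exposure 5 kilobases.
Conjugate update: add total count to the shape and total exposure to the rate, giving Gamma(45, 6).
Posterior mode = (α'−1)/β' = 44/6 = 22/3.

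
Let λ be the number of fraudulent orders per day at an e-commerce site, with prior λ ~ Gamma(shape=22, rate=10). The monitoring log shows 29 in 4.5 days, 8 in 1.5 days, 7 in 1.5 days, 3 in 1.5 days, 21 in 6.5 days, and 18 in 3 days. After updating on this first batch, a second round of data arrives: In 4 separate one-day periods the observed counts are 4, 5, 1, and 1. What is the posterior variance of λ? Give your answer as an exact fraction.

476/4225

Total count: 29 + 8 + 7 + 3 + 21 + 18 = 86.
Total exposure: 4.5 + 1.5 + 1.5 + 1.5 + 6.5 + 3 = 18.5 days.
After the first batch: Gamma(22 + 86, 10 + 18.5) = Gamma(108, 57/2).
Total count: 4 + 5 + 1 + 1 = 11.
Total exposure: 4 days.
After the second batch: Gamma(108 + 11, 57/2 + 4) = Gamma(119, 65/2).
Posterior variance = α'/β'² = 119/(4225/4) = 476/4225.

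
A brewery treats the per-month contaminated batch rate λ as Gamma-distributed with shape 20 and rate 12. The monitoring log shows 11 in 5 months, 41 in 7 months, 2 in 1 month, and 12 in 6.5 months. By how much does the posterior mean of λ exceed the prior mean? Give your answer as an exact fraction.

67/63

Total count: 11 + 41 + 2 + 12 = 66.
Total exposure: 5 + 7 + 1 + 6.5 = 19.5 months.
Gamma(α, β) with Poisson data over total exposure Σt gives posterior Gamma(α+Σx, β+Σt) = Gamma(86, 63/2).
Posterior mean = 86/(63/2) = 172/63; prior mean = 20/12 = 5/3. Difference = 172/63 − 5/3 = 67/63.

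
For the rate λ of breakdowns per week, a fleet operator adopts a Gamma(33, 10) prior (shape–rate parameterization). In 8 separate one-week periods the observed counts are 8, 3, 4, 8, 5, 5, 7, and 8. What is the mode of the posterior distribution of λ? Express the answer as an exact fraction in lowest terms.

40/9

Total count: 8 + 3 + 4 + 8 + 5 + 5 + 7 + 8 = 48.
Total exposure: 8 weeks.
Gamma(α, β) with Poisson data over total exposure Σt gives posterior Gamma(α+Σx, β+Σt) = Gamma(81, 18).
Posterior mode = (α'−1)/β' = 80/18 = 40/9.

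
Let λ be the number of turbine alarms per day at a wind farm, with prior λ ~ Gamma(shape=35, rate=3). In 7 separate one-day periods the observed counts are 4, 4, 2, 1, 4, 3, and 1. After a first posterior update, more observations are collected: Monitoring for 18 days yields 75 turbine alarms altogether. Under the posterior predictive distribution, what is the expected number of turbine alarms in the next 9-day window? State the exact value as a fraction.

Total count: 4 + 4 + 2 + 1 + 4 + 3 + 1 = 19.
Total exposure: 7 days.
After the first batch: Gamma(35 + 19, 3 + 7) = Gamma(54, 10).
Total count 75 over total exposure 18 days.
After the second batch: Gamma(54 + 75, 10 + 18) = Gamma(129, 28).
Predictive mean over a 9-day window = T·E[λ|data] = 9·129/28 = 1161/28.

1161/28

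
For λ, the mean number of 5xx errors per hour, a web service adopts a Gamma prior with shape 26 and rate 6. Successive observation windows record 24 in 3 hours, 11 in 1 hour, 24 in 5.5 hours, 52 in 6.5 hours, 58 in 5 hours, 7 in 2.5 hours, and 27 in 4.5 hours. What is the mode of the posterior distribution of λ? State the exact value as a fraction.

114/17

Total count: 24 + 11 + 24 + 52 + 58 + 7 + 27 = 203.
Total exposure: 3 + 1 + 5.5 + 6.5 + 5 + 2.5 + 4.5 = 28 hours.
Posterior: α' = 26 + 203 = 229, β' = 6 + 28 = 34.
Posterior mode = (α'−1)/β' = 228/34 = 114/17.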